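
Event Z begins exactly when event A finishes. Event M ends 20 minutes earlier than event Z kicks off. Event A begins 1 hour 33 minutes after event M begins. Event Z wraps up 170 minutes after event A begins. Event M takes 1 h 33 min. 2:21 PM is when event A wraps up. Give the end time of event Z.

Event Z starts at 2:21 PM.
Event M ends at 2:21 PM − 20 min = 2:01 PM.
Event M starts at 2:01 PM − 93 min = 12:28 PM.
Event A starts at 12:28 PM + 93 min = 2:01 PM.
Event Z ends at 2:01 PM + 170 min = 4:51 PM.

4:51 PM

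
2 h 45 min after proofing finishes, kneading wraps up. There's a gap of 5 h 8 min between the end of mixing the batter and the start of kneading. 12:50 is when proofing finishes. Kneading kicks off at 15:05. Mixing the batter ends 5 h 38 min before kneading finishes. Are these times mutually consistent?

Yes

Kneading ends at 12:50 + 165 min = 15:35.
Mixing the batter ends at 15:35 − 338 min = 09:57.
Kneading starts at 09:57 + 308 min = 15:05.
That matches the stated 15:05, so the schedule is consistent.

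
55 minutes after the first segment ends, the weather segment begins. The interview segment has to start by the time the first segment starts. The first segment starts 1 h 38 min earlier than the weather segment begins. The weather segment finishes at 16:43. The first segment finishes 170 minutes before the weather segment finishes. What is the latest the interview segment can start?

The first segment ends at 16:43 − 170 min = 13:53.
The weather segment starts at 13:53 + 55 min = 14:48.
The first segment starts at 14:48 − 98 min = 13:10.
The interview segment is bounded by the first segment, so the latest it can start is 13:10.

13:10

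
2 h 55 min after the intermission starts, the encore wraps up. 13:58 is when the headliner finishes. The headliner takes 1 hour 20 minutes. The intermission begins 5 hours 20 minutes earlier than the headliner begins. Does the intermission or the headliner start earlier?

the intermission

The headliner starts at 13:58 − 80 min = 12:38.
The intermission starts at 12:38 − 320 min = 07:18.
The intermission starts at 07:18 and the headliner starts at 12:38, so the intermission is first.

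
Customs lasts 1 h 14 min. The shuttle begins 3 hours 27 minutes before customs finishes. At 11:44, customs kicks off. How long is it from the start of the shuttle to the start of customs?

133 minutes

Customs ends at 11:44 + 74 min = 12:58.
The shuttle starts at 12:58 − 207 min = 09:31.
From 09:31 to 11:44 is 133 minutes.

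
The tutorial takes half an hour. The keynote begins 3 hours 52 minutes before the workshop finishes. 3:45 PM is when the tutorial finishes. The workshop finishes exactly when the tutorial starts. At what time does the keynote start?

11:23 AM

The tutorial starts at 3:45 PM − 30 min = 3:15 PM.
So the workshop ends at 3:15 PM.
The keynote starts at 3:15 PM − 232 min = 11:23 AM.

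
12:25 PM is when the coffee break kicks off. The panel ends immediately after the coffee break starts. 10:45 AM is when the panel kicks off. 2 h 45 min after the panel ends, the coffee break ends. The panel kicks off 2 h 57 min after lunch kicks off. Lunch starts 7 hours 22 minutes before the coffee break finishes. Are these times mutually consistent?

Yes

The panel ends at 12:25 PM.
The coffee break ends at 12:25 PM + 165 min = 3:10 PM.
Lunch starts at 3:10 PM − 442 min = 7:48 AM.
The panel starts at 7:48 AM + 177 min = 10:45 AM.
That matches the stated 10:45 AM, so the schedule is consistent.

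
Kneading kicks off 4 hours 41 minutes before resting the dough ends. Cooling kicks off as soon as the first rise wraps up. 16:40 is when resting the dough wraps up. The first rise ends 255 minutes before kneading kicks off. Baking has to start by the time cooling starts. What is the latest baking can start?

07:44

Kneading starts at 16:40 − 281 min = 11:59.
The first rise ends at 11:59 − 255 min = 07:44.
So cooling starts at 07:44.
Baking is bounded by cooling, so the latest it can start is 07:44.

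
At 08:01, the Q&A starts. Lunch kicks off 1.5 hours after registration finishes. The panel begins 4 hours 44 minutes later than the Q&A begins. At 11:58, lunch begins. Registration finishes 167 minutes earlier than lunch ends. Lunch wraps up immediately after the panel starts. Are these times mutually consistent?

The panel starts at 08:01 + 284 min = 12:45.
So lunch ends at 12:45.
Registration ends at 12:45 − 167 min = 09:58.
Lunch starts at 09:58 + 90 min = 11:28.
But lunch is also said to start at 11:58 — a 30-minute conflict.

No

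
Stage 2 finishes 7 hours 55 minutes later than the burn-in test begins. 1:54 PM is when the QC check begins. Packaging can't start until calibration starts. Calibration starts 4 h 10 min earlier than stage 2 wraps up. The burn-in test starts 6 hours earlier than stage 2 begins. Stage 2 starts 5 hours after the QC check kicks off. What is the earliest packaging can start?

Stage 2 starts at 1:54 PM + 300 min = 6:54 PM.
The burn-in test starts at 6:54 PM − 360 min = 12:54 PM.
Stage 2 ends at 12:54 PM + 475 min = 8:49 PM.
Calibration starts at 8:49 PM − 250 min = 4:39 PM.
Packaging is bounded by calibration, so the earliest it can start is 4:39 PM.

4:39 PM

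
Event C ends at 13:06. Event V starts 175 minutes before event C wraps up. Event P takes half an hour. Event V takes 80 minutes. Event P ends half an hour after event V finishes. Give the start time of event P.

11:31

Event V starts at 13:06 − 175 min = 10:11.
Event V ends at 10:11 + 80 min = 11:31.
Event P ends at 11:31 + 30 min = 12:01.
Event P starts at 12:01 − 30 min = 11:31.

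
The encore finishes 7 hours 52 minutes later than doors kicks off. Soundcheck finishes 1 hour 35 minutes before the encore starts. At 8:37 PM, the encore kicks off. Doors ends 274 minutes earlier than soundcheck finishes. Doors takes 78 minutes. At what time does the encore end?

9:02 PM

Soundcheck ends at 8:37 PM − 95 min = 7:02 PM.
Doors ends at 7:02 PM − 274 min = 2:28 PM.
Doors starts at 2:28 PM − 78 min = 1:10 PM.
The encore ends at 1:10 PM + 472 min = 9:02 PM.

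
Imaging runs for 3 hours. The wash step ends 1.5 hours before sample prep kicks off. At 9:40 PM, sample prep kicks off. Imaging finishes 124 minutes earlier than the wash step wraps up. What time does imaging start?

3:06 PM

The wash step ends at 9:40 PM − 90 min = 8:10 PM.
Imaging ends at 8:10 PM − 124 min = 6:06 PM.
Imaging starts at 6:06 PM − 180 min = 3:06 PM.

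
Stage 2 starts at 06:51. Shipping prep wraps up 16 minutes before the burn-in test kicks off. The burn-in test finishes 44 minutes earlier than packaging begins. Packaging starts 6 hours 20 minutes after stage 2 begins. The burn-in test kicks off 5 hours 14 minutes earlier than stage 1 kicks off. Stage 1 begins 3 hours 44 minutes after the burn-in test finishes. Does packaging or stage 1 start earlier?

Packaging starts at 06:51 + 380 min = 13:11.
The burn-in test ends at 13:11 − 44 min = 12:27.
Stage 1 starts at 12:27 + 224 min = 16:11.
Packaging starts at 13:11 and stage 1 starts at 16:11, so packaging is first.

packaging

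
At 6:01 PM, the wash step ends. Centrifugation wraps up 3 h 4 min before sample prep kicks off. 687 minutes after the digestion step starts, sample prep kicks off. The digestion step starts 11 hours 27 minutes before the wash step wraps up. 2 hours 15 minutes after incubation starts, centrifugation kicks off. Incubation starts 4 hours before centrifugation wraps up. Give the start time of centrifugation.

1:12 PM

The digestion step starts at 6:01 PM − 687 min = 6:34 AM.
Sample prep starts at 6:34 AM + 687 min = 6:01 PM.
Centrifugation ends at 6:01 PM − 184 min = 2:57 PM.
Incubation starts at 2:57 PM − 240 min = 10:57 AM.
Centrifugation starts at 10:57 AM + 135 min = 1:12 PM.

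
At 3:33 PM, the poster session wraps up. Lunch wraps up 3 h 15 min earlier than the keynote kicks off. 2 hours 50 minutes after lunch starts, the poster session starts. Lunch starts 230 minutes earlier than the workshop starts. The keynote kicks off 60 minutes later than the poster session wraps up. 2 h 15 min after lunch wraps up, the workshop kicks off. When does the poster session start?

The keynote starts at 3:33 PM + 60 min = 4:33 PM.
Lunch ends at 4:33 PM − 195 min = 1:18 PM.
The workshop starts at 1:18 PM + 135 min = 3:33 PM.
Lunch starts at 3:33 PM − 230 min = 11:43 AM.
The poster session starts at 11:43 AM + 170 min = 2:33 PM.

2:33 PM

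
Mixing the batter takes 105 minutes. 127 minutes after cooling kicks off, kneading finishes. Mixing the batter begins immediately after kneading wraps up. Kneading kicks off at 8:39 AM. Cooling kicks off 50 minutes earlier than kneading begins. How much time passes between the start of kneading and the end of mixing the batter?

Cooling starts at 8:39 AM − 50 min = 7:49 AM.
Kneading ends at 7:49 AM + 127 min = 9:56 AM.
So mixing the batter starts at 9:56 AM.
Mixing the batter ends at 9:56 AM + 105 min = 11:41 AM.
From 8:39 AM to 11:41 AM is 182 minutes.

182 minutes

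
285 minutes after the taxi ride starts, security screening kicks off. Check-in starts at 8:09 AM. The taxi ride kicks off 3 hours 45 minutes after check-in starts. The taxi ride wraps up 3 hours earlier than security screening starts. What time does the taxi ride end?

1:39 PM

The taxi ride starts at 8:09 AM + 225 min = 11:54 AM.
Security screening starts at 11:54 AM + 285 min = 4:39 PM.
The taxi ride ends at 4:39 PM − 180 min = 1:39 PM.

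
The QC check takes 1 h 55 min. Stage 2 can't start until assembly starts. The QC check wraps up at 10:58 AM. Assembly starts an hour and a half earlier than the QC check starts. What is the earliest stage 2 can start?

7:33 AM

The QC check starts at 10:58 AM − 115 min = 9:03 AM.
Assembly starts at 9:03 AM − 90 min = 7:33 AM.
Stage 2 is bounded by assembly, so the earliest it can start is 7:33 AM.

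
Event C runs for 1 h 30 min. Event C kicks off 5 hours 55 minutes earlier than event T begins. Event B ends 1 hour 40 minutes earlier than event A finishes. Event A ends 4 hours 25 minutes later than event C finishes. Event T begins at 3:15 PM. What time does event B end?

Event C starts at 3:15 PM − 355 min = 9:20 AM.
Event C ends at 9:20 AM + 90 min = 10:50 AM.
Event A ends at 10:50 AM + 265 min = 3:15 PM.
Event B ends at 3:15 PM − 100 min = 1:35 PM.

1:35 PM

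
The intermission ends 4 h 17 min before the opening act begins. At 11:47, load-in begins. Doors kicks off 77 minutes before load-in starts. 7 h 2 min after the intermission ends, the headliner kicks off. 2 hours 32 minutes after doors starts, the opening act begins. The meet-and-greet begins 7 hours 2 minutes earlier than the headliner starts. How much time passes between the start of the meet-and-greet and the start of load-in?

3 hours 2 minutes

Doors starts at 11:47 − 77 min = 10:30.
The opening act starts at 10:30 + 152 min = 13:02.
The intermission ends at 13:02 − 257 min = 08:45.
The headliner starts at 08:45 + 422 min = 15:47.
The meet-and-greet starts at 15:47 − 422 min = 08:45.
From 08:45 to 11:47 is 3 hours 2 minutes.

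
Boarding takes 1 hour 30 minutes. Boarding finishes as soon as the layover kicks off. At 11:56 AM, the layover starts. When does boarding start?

10:26 AM

Boarding ends at 11:56 AM.
Boarding starts at 11:56 AM − 90 min = 10:26 AM.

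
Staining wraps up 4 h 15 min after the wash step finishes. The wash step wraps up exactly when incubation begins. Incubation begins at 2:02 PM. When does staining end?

The wash step ends at 2:02 PM.
Staining ends at 2:02 PM + 255 min = 6:17 PM.

6:17 PM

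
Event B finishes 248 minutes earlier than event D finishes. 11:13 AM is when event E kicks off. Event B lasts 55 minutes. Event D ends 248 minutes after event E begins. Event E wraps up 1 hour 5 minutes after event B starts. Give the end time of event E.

Event D ends at 11:13 AM + 248 min = 3:21 PM.
Event B ends at 3:21 PM − 248 min = 11:13 AM.
Event B starts at 11:13 AM − 55 min = 10:18 AM.
Event E ends at 10:18 AM + 65 min = 11:23 AM.

11:23 AM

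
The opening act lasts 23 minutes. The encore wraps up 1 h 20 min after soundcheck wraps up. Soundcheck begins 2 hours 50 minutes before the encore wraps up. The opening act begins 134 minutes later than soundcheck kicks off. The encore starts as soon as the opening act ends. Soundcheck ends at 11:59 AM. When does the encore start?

The encore ends at 11:59 AM + 80 min = 1:19 PM.
Soundcheck starts at 1:19 PM − 170 min = 10:29 AM.
The opening act starts at 10:29 AM + 134 min = 12:43 PM.
The opening act ends at 12:43 PM + 23 min = 1:06 PM.
So the encore starts at 1:06 PM.

1:06 PM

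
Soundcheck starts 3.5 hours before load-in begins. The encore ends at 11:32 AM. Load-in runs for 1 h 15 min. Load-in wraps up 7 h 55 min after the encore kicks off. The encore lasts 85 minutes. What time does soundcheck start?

1:17 PM

The encore starts at 11:32 AM − 85 min = 10:07 AM.
Load-in ends at 10:07 AM + 475 min = 6:02 PM.
Load-in starts at 6:02 PM − 75 min = 4:47 PM.
Soundcheck starts at 4:47 PM − 210 min = 1:17 PM.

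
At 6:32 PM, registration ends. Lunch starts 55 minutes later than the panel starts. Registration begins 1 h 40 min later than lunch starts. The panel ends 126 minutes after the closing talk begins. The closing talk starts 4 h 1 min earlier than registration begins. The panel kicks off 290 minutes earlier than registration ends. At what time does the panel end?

The panel starts at 6:32 PM − 290 min = 1:42 PM.
Lunch starts at 1:42 PM + 55 min = 2:37 PM.
Registration starts at 2:37 PM + 100 min = 4:17 PM.
The closing talk starts at 4:17 PM − 241 min = 12:16 PM.
The panel ends at 12:16 PM + 126 min = 2:22 PM.

2:22 PM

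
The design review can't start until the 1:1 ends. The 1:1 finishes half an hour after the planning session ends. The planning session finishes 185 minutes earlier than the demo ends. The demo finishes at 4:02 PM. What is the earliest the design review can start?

1:27 PM

The planning session ends at 4:02 PM − 185 min = 12:57 PM.
The 1:1 ends at 12:57 PM + 30 min = 1:27 PM.
The design review is bounded by the 1:1, so the earliest it can start is 1:27 PM.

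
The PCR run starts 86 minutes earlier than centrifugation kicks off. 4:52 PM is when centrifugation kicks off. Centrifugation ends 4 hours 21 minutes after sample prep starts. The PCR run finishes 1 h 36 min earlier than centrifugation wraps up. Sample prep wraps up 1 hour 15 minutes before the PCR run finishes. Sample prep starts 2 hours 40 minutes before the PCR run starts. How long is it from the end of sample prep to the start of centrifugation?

2 hours 36 minutes

The PCR run starts at 4:52 PM − 86 min = 3:26 PM.
Sample prep starts at 3:26 PM − 160 min = 12:46 PM.
Centrifugation ends at 12:46 PM + 261 min = 5:07 PM.
The PCR run ends at 5:07 PM − 96 min = 3:31 PM.
Sample prep ends at 3:31 PM − 75 min = 2:16 PM.
From 2:16 PM to 4:52 PM is 2 hours 36 minutes.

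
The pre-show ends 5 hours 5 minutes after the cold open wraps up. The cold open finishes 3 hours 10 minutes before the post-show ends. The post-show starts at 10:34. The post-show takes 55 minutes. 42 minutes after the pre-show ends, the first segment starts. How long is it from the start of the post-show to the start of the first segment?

212 minutes

The post-show ends at 10:34 + 55 min = 11:29.
The cold open ends at 11:29 − 190 min = 08:19.
The pre-show ends at 08:19 + 305 min = 13:24.
The first segment starts at 13:24 + 42 min = 14:06.
From 10:34 to 14:06 is 212 minutes.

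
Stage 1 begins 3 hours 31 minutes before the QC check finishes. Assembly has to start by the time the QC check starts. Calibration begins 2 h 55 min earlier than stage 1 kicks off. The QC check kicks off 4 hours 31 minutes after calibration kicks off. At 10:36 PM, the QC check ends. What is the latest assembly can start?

8:41 PM

Stage 1 starts at 10:36 PM − 211 min = 7:05 PM.
Calibration starts at 7:05 PM − 175 min = 4:10 PM.
The QC check starts at 4:10 PM + 271 min = 8:41 PM.
Assembly is bounded by the QC check, so the latest it can start is 8:41 PM.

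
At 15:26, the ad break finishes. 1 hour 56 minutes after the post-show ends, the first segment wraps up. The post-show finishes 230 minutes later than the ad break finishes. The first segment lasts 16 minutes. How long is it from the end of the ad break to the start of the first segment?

The post-show ends at 15:26 + 230 min = 19:16.
The first segment ends at 19:16 + 116 min = 21:12.
The first segment starts at 21:12 − 16 min = 20:56.
From 15:26 to 20:56 is 5 h 30 min.

5 h 30 min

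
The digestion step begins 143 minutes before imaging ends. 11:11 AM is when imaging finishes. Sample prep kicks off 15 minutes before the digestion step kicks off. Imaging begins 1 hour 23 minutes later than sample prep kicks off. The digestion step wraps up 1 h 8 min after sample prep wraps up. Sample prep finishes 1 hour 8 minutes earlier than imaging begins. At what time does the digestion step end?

9:56 AM

The digestion step starts at 11:11 AM − 143 min = 8:48 AM.
Sample prep starts at 8:48 AM − 15 min = 8:33 AM.
Imaging starts at 8:33 AM + 83 min = 9:56 AM.
Sample prep ends at 9:56 AM − 68 min = 8:48 AM.
The digestion step ends at 8:48 AM + 68 min = 9:56 AM.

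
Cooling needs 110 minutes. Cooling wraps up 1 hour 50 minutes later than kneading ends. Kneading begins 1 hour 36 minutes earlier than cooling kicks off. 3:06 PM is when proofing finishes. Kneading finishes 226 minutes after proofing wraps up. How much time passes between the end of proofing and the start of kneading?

Kneading ends at 3:06 PM + 226 min = 6:52 PM.
Cooling ends at 6:52 PM + 110 min = 8:42 PM.
Cooling starts at 8:42 PM − 110 min = 6:52 PM.
Kneading starts at 6:52 PM − 96 min = 5:16 PM.
From 3:06 PM to 5:16 PM is 2 h 10 min.

2 h 10 min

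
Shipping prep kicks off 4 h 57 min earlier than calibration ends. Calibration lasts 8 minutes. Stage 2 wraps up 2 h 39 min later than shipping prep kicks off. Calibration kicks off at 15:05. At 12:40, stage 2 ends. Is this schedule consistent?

Calibration ends at 15:05 + 8 min = 15:13.
Shipping prep starts at 15:13 − 297 min = 10:16.
Stage 2 ends at 10:16 + 159 min = 12:55.
But stage 2 is also said to end at 12:40 — a 15-minute conflict.

No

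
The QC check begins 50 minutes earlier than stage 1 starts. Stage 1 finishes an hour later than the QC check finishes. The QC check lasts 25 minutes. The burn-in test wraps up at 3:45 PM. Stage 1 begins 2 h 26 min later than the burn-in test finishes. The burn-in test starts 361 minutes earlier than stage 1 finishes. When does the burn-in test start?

12:45 PM

Stage 1 starts at 3:45 PM + 146 min = 6:11 PM.
The QC check starts at 6:11 PM − 50 min = 5:21 PM.
The QC check ends at 5:21 PM + 25 min = 5:46 PM.
Stage 1 ends at 5:46 PM + 60 min = 6:46 PM.
The burn-in test starts at 6:46 PM − 361 min = 12:45 PM.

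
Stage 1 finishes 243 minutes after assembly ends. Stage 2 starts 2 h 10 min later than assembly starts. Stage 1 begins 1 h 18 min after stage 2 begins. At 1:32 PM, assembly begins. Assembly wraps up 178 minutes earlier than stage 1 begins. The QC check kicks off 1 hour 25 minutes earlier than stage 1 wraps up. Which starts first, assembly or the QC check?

Stage 2 starts at 1:32 PM + 130 min = 3:42 PM.
Stage 1 starts at 3:42 PM + 78 min = 5:00 PM.
Assembly ends at 5:00 PM − 178 min = 2:02 PM.
Stage 1 ends at 2:02 PM + 243 min = 6:05 PM.
The QC check starts at 6:05 PM − 85 min = 4:40 PM.
Assembly starts at 1:32 PM and the QC check starts at 4:40 PM, so assembly is first.

assembly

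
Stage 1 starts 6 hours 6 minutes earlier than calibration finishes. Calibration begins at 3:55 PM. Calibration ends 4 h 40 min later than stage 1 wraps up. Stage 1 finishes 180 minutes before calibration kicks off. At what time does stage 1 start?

11:29 AM

Stage 1 ends at 3:55 PM − 180 min = 12:55 PM.
Calibration ends at 12:55 PM + 280 min = 5:35 PM.
Stage 1 starts at 5:35 PM − 366 min = 11:29 AM.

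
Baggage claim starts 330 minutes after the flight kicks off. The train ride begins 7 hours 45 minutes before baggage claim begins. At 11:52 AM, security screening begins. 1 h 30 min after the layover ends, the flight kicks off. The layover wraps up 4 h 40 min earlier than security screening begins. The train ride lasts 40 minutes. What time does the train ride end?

The layover ends at 11:52 AM − 280 min = 7:12 AM.
The flight starts at 7:12 AM + 90 min = 8:42 AM.
Baggage claim starts at 8:42 AM + 330 min = 2:12 PM.
The train ride starts at 2:12 PM − 465 min = 6:27 AM.
The train ride ends at 6:27 AM + 40 min = 7:07 AM.

7:07 AM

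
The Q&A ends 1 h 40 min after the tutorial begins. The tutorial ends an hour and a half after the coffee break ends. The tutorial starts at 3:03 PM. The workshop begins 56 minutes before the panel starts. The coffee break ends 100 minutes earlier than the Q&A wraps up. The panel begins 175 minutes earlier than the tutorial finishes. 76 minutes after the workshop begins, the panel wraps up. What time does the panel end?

The Q&A ends at 3:03 PM + 100 min = 4:43 PM.
The coffee break ends at 4:43 PM − 100 min = 3:03 PM.
The tutorial ends at 3:03 PM + 90 min = 4:33 PM.
The panel starts at 4:33 PM − 175 min = 1:38 PM.
The workshop starts at 1:38 PM − 56 min = 12:42 PM.
The panel ends at 12:42 PM + 76 min = 1:58 PM.

1:58 PM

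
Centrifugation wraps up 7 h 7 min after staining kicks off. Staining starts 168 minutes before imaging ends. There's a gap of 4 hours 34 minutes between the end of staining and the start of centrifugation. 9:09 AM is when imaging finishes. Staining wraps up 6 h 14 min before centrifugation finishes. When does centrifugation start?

Staining starts at 9:09 AM − 168 min = 6:21 AM.
Centrifugation ends at 6:21 AM + 427 min = 1:28 PM.
Staining ends at 1:28 PM − 374 min = 7:14 AM.
Centrifugation starts at 7:14 AM + 274 min = 11:48 AM.

11:48 AM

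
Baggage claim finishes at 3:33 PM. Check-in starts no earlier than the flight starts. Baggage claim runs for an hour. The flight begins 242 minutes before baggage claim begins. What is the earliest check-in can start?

Baggage claim starts at 3:33 PM − 60 min = 2:33 PM.
The flight starts at 2:33 PM − 242 min = 10:31 AM.
Check-in is bounded by the flight, so the earliest it can start is 10:31 AM.

10:31 AM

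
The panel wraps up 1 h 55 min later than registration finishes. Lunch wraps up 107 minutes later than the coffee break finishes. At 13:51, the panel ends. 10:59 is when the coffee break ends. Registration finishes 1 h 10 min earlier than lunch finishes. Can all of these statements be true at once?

No

Lunch ends at 10:59 + 107 min = 12:46.
Registration ends at 12:46 − 70 min = 11:36.
The panel ends at 11:36 + 115 min = 13:31.
But the panel is also said to end at 13:51 — a 20-minute conflict.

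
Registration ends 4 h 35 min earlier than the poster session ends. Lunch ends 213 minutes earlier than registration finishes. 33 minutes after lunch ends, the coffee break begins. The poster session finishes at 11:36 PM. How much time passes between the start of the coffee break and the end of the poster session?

7 hours 35 minutes

Registration ends at 11:36 PM − 275 min = 7:01 PM.
Lunch ends at 7:01 PM − 213 min = 3:28 PM.
The coffee break starts at 3:28 PM + 33 min = 4:01 PM.
From 4:01 PM to 11:36 PM is 7 hours 35 minutes.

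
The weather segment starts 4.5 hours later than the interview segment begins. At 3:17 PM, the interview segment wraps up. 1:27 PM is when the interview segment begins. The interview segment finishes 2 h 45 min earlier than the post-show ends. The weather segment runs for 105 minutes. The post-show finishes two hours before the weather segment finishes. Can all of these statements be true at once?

The weather segment starts at 1:27 PM + 270 min = 5:57 PM.
The weather segment ends at 5:57 PM + 105 min = 7:42 PM.
The post-show ends at 7:42 PM − 120 min = 5:42 PM.
The interview segment ends at 5:42 PM − 165 min = 2:57 PM.
But the interview segment is also said to end at 3:17 PM — a 20-minute conflict.

No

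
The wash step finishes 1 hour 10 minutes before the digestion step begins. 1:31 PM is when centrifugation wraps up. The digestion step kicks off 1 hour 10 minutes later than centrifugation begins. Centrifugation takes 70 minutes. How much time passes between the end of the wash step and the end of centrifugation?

Centrifugation starts at 1:31 PM − 70 min = 12:21 PM.
The digestion step starts at 12:21 PM + 70 min = 1:31 PM.
The wash step ends at 1:31 PM − 70 min = 12:21 PM.
From 12:21 PM to 1:31 PM is 1 h 10 min.

1 h 10 min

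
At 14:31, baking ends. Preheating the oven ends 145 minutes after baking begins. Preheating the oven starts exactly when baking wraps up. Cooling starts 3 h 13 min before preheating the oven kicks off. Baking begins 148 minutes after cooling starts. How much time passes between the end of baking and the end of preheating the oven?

Preheating the oven starts at 14:31.
Cooling starts at 14:31 − 193 min = 11:18.
Baking starts at 11:18 + 148 min = 13:46.
Preheating the oven ends at 13:46 + 145 min = 16:11.
From 14:31 to 16:11 is 1 hour 40 minutes.

1 hour 40 minutes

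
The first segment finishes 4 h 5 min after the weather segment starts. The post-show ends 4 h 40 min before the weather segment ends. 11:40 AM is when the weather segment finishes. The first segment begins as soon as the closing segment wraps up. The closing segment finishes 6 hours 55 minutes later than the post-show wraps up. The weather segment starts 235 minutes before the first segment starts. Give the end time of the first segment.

2:05 PM

The post-show ends at 11:40 AM − 280 min = 7:00 AM.
The closing segment ends at 7:00 AM + 415 min = 1:55 PM.
So the first segment starts at 1:55 PM.
The weather segment starts at 1:55 PM − 235 min = 10:00 AM.
The first segment ends at 10:00 AM + 245 min = 2:05 PM.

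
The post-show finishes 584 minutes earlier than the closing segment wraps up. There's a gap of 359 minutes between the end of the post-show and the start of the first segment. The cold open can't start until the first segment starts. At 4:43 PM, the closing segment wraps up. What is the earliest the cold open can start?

The post-show ends at 4:43 PM − 584 min = 6:59 AM.
The first segment starts at 6:59 AM + 359 min = 12:58 PM.
The cold open is bounded by the first segment, so the earliest it can start is 12:58 PM.

12:58 PM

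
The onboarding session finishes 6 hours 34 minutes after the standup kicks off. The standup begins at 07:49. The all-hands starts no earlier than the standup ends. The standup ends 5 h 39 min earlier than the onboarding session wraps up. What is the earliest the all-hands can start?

The onboarding session ends at 07:49 + 394 min = 14:23.
The standup ends at 14:23 − 339 min = 08:44.
The all-hands is bounded by the standup, so the earliest it can start is 08:44.

08:44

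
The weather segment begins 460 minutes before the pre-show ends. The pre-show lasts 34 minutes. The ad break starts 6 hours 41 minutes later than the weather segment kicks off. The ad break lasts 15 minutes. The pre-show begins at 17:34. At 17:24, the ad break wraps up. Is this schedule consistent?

The pre-show ends at 17:34 + 34 min = 18:08.
The weather segment starts at 18:08 − 460 min = 10:28.
The ad break starts at 10:28 + 401 min = 17:09.
The ad break ends at 17:09 + 15 min = 17:24.
That matches the stated 17:24, so the schedule is consistent.

Yes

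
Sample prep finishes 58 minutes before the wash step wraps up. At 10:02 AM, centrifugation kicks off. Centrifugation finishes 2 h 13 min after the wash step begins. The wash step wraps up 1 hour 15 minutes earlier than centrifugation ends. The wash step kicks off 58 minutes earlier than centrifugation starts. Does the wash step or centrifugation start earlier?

the wash step

The wash step starts at 10:02 AM − 58 min = 9:04 AM.
The wash step starts at 9:04 AM and centrifugation starts at 10:02 AM, so the wash step is first.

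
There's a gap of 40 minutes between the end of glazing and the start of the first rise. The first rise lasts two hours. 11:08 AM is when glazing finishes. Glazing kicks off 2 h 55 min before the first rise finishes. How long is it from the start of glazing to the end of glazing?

The first rise starts at 11:08 AM + 40 min = 11:48 AM.
The first rise ends at 11:48 AM + 120 min = 1:48 PM.
Glazing starts at 1:48 PM − 175 min = 10:53 AM.
From 10:53 AM to 11:08 AM is 15 minutes.

15 minutes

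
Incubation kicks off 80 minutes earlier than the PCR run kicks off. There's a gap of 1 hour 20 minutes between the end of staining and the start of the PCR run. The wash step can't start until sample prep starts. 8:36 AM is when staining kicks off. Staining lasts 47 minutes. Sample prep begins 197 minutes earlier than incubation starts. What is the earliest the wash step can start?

Staining ends at 8:36 AM + 47 min = 9:23 AM.
The PCR run starts at 9:23 AM + 80 min = 10:43 AM.
Incubation starts at 10:43 AM − 80 min = 9:23 AM.
Sample prep starts at 9:23 AM − 197 min = 6:06 AM.
The wash step is bounded by sample prep, so the earliest it can start is 6:06 AM.

6:06 AM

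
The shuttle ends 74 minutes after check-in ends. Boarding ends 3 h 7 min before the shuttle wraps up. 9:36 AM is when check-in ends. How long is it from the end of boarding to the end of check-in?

113 minutes

The shuttle ends at 9:36 AM + 74 min = 10:50 AM.
Boarding ends at 10:50 AM − 187 min = 7:43 AM.
From 7:43 AM to 9:36 AM is 113 minutes.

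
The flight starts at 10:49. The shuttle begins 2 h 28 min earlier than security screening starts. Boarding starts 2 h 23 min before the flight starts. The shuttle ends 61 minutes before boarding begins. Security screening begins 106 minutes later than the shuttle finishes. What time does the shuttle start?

06:43

Boarding starts at 10:49 − 143 min = 08:26.
The shuttle ends at 08:26 − 61 min = 07:25.
Security screening starts at 07:25 + 106 min = 09:11.
The shuttle starts at 09:11 − 148 min = 06:43.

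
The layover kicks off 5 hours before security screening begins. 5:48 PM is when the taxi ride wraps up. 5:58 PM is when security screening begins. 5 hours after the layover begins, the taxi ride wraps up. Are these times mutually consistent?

No

The layover starts at 5:58 PM − 300 min = 12:58 PM.
The taxi ride ends at 12:58 PM + 300 min = 5:58 PM.
But the taxi ride is also said to end at 5:48 PM — a 10-minute conflict.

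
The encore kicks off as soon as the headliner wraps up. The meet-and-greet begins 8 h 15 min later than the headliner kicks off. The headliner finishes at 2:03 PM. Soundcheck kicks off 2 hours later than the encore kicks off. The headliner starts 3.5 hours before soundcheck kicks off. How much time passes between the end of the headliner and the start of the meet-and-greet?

The encore starts at 2:03 PM.
Soundcheck starts at 2:03 PM + 120 min = 4:03 PM.
The headliner starts at 4:03 PM − 210 min = 12:33 PM.
The meet-and-greet starts at 12:33 PM + 495 min = 8:48 PM.
From 2:03 PM to 8:48 PM is 6 hours 45 minutes.

6 hours 45 minutes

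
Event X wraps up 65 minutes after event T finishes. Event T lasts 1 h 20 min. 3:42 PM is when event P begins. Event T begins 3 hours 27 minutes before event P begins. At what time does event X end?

2:40 PM

Event T starts at 3:42 PM − 207 min = 12:15 PM.
Event T ends at 12:15 PM + 80 min = 1:35 PM.
Event X ends at 1:35 PM + 65 min = 2:40 PM.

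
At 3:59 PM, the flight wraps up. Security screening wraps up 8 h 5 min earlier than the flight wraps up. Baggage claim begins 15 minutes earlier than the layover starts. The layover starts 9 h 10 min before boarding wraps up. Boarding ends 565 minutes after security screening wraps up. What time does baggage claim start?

7:54 AM

Security screening ends at 3:59 PM − 485 min = 7:54 AM.
Boarding ends at 7:54 AM + 565 min = 5:19 PM.
The layover starts at 5:19 PM − 550 min = 8:09 AM.
Baggage claim starts at 8:09 AM − 15 min = 7:54 AM.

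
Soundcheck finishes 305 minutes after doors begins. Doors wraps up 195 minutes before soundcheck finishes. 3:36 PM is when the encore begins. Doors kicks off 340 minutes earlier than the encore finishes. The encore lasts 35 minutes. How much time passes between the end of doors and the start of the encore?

The encore ends at 3:36 PM + 35 min = 4:11 PM.
Doors starts at 4:11 PM − 340 min = 10:31 AM.
Soundcheck ends at 10:31 AM + 305 min = 3:36 PM.
Doors ends at 3:36 PM − 195 min = 12:21 PM.
From 12:21 PM to 3:36 PM is 3 hours 15 minutes.

3 hours 15 minutes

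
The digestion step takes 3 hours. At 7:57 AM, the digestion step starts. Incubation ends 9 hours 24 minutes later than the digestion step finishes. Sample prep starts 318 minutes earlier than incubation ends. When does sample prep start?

The digestion step ends at 7:57 AM + 180 min = 10:57 AM.
Incubation ends at 10:57 AM + 564 min = 8:21 PM.
Sample prep starts at 8:21 PM − 318 min = 3:03 PM.

3:03 PM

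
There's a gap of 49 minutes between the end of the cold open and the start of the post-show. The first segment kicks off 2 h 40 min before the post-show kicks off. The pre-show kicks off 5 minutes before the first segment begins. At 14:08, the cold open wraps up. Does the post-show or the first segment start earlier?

The post-show starts at 14:08 + 49 min = 14:57.
The first segment starts at 14:57 − 160 min = 12:17.
The post-show starts at 14:57 and the first segment starts at 12:17, so the first segment is first.

the first segment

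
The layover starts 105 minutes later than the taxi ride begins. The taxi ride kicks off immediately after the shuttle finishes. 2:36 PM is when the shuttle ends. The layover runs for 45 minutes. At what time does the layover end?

The taxi ride starts at 2:36 PM.
The layover starts at 2:36 PM + 105 min = 4:21 PM.
The layover ends at 4:21 PM + 45 min = 5:06 PM.

5:06 PM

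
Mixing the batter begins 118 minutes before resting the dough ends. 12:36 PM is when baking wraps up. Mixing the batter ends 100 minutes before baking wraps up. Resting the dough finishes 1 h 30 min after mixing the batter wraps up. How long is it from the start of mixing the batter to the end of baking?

128 minutes

Mixing the batter ends at 12:36 PM − 100 min = 10:56 AM.
Resting the dough ends at 10:56 AM + 90 min = 12:26 PM.
Mixing the batter starts at 12:26 PM − 118 min = 10:28 AM.
From 10:28 AM to 12:36 PM is 128 minutes.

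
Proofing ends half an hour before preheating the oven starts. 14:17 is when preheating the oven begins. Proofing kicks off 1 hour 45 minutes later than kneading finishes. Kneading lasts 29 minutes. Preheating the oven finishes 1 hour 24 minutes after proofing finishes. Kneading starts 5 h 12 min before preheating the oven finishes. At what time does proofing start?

Proofing ends at 14:17 − 30 min = 13:47.
Preheating the oven ends at 13:47 + 84 min = 15:11.
Kneading starts at 15:11 − 312 min = 09:59.
Kneading ends at 09:59 + 29 min = 10:28.
Proofing starts at 10:28 + 105 min = 12:13.

12:13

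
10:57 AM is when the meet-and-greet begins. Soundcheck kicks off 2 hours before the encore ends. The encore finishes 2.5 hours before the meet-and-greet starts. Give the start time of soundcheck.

The encore ends at 10:57 AM − 150 min = 8:27 AM.
Soundcheck starts at 8:27 AM − 120 min = 6:27 AM.

6:27 AM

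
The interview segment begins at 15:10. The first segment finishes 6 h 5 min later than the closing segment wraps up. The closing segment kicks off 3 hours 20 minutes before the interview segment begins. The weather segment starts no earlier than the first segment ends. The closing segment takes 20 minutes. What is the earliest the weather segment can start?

18:15

The closing segment starts at 15:10 − 200 min = 11:50.
The closing segment ends at 11:50 + 20 min = 12:10.
The first segment ends at 12:10 + 365 min = 18:15.
The weather segment is bounded by the first segment, so the earliest it can start is 18:15.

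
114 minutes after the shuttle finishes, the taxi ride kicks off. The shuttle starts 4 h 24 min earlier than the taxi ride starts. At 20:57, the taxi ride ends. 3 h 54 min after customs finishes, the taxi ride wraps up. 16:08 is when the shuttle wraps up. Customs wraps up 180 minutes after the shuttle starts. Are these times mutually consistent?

The taxi ride starts at 16:08 + 114 min = 18:02.
The shuttle starts at 18:02 − 264 min = 13:38.
Customs ends at 13:38 + 180 min = 16:38.
The taxi ride ends at 16:38 + 234 min = 20:32.
But the taxi ride is also said to end at 20:57 — a 25-minute conflict.

No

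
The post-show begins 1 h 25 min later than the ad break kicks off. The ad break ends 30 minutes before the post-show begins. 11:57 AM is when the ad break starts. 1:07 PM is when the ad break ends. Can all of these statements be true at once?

No

The post-show starts at 11:57 AM + 85 min = 1:22 PM.
The ad break ends at 1:22 PM − 30 min = 12:52 PM.
But the ad break is also said to end at 1:07 PM — a 15-minute conflict.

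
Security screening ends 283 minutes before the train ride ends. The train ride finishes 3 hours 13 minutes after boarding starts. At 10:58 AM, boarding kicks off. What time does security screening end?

9:28 AM

The train ride ends at 10:58 AM + 193 min = 2:11 PM.
Security screening ends at 2:11 PM − 283 min = 9:28 AM.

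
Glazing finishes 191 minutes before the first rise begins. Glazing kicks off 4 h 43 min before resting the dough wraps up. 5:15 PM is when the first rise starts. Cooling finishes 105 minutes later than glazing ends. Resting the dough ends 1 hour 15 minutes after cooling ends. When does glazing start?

12:21 PM

Glazing ends at 5:15 PM − 191 min = 2:04 PM.
Cooling ends at 2:04 PM + 105 min = 3:49 PM.
Resting the dough ends at 3:49 PM + 75 min = 5:04 PM.
Glazing starts at 5:04 PM − 283 min = 12:21 PM.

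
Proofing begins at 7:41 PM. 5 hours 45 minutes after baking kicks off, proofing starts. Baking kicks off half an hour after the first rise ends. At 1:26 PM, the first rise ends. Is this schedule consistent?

Yes

Baking starts at 1:26 PM + 30 min = 1:56 PM.
Proofing starts at 1:56 PM + 345 min = 7:41 PM.
That matches the stated 7:41 PM, so the schedule is consistent.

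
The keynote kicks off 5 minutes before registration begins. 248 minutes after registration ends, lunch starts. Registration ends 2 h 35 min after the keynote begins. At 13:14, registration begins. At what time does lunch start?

The keynote starts at 13:14 − 5 min = 13:09.
Registration ends at 13:09 + 155 min = 15:44.
Lunch starts at 15:44 + 248 min = 19:52.

19:52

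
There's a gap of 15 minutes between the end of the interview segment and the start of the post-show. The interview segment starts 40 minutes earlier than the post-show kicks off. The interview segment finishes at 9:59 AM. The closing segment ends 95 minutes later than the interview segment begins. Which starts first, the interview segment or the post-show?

The post-show starts at 9:59 AM + 15 min = 10:14 AM.
The interview segment starts at 10:14 AM − 40 min = 9:34 AM.
The interview segment starts at 9:34 AM and the post-show starts at 10:14 AM, so the interview segment is first.

the interview segment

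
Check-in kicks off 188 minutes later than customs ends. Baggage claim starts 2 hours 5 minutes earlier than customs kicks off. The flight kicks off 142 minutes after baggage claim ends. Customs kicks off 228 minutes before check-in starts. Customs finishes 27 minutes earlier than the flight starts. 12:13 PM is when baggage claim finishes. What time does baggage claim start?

The flight starts at 12:13 PM + 142 min = 2:35 PM.
Customs ends at 2:35 PM − 27 min = 2:08 PM.
Check-in starts at 2:08 PM + 188 min = 5:16 PM.
Customs starts at 5:16 PM − 228 min = 1:28 PM.
Baggage claim starts at 1:28 PM − 125 min = 11:23 AM.

11:23 AM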